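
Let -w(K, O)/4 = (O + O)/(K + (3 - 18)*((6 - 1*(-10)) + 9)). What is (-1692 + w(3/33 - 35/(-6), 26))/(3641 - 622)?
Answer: -41201700/73539821 ≈ -0.56026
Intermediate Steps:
w(K, O) = -8*O/(-375 + K) (w(K, O) = -4*(O + O)/(K + (3 - 18)*((6 - 1*(-10)) + 9)) = -4*2*O/(K - 15*((6 + 10) + 9)) = -4*2*O/(K - 15*(16 + 9)) = -4*2*O/(K - 15*25) = -4*2*O/(K - 375) = -4*2*O/(-375 + K) = -8*O/(-375 + K))
(-1692 + w(3/33 - 35/(-6), 26))/(3641 - 622) = (-1692 - 8*26/(-375 + (3/33 - 35/(-6))))/(3641 - 622) = (-1692 - 8*26/(-375 + (3*(1/33) - 35*(-1/6))))/3019 = (-1692 - 8*26/(-375 + (1/11 + 35/6)))*(1/3019) = (-1692 - 8*26/(-375 + 391/66))*(1/3019) = (-1692 - 8*26/(-24359/66))*(1/3019) = (-1692 - 8*26*(-66/24359))*(1/3019) = (-1692 + 13728/24359)*(1/3019) = -41201700/24359*1/3019 = -41201700/73539821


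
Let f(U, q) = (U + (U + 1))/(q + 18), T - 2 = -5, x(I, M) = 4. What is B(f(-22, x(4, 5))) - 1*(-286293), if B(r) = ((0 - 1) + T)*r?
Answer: 3149309/11 ≈ 2.8630e+5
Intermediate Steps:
T = -3 (T = 2 - 5 = -3)
f(U, q) = (1 + 2*U)/(18 + q) (f(U, q) = (U + (1 + U))/(18 + q) = (1 + 2*U)/(18 + q))
B(r) = -4*r (B(r) = ((0 - 1) - 3)*r = (-1 - 3)*r = -4*r)
B(f(-22, x(4, 5))) - 1*(-286293) = -4*(1 + 2*(-22))/(18 + 4) - 1*(-286293) = -4*(1 - 44)/22 + 286293 = -2*(-43)/11 + 286293 = -4*(-43/22) + 286293 = 86/11 + 286293 = 3149309/11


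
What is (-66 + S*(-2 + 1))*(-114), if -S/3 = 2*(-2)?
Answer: 8892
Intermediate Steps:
S = 12 (S = -6*(-2) = -3*(-4) = 12)
(-66 + S*(-2 + 1))*(-114) = (-66 + 12*(-2 + 1))*(-114) = (-66 + 12*(-1))*(-114) = (-66 - 12)*(-114) = -78*(-114) = 8892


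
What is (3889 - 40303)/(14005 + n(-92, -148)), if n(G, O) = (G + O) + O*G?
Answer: -12138/9127 ≈ -1.3299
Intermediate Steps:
n(G, O) = G + O + G*O (n(G, O) = (G + O) + G*O = G + O + G*O)
(3889 - 40303)/(14005 + n(-92, -148)) = (3889 - 40303)/(14005 + (-92 - 148 - 92*(-148))) = -36414/(14005 + (-92 - 148 + 13616)) = -36414/(14005 + 13376) = -36414/27381 = -36414*1/27381 = -12138/9127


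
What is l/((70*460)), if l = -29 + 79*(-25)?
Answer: -501/8050 ≈ -0.062236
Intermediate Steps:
l = -2004 (l = -29 - 1975 = -2004)
l/((70*460)) = -2004/(70*460) = -2004/32200 = -2004*1/32200 = -501/8050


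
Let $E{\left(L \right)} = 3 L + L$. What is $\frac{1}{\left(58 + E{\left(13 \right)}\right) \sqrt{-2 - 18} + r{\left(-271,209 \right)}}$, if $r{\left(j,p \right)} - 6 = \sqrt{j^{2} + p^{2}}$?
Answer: $\frac{1}{6 + \sqrt{117122} + 220 i \sqrt{5}} \approx 0.00095861 - 0.0013542 i$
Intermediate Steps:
$E{\left(L \right)} = 4 L$
$r{\left(j,p \right)} = 6 + \sqrt{j^{2} + p^{2}}$
$\frac{1}{\left(58 + E{\left(13 \right)}\right) \sqrt{-2 - 18} + r{\left(-271,209 \right)}} = \frac{1}{\left(58 + 4 \cdot 13\right) \sqrt{-2 - 18} + \left(6 + \sqrt{\left(-271\right)^{2} + 209^{2}}\right)} = \frac{1}{\left(58 + 52\right) \sqrt{-20} + \left(6 + \sqrt{73441 + 43681}\right)} = \frac{1}{110 \cdot 2 i \sqrt{5} + \left(6 + \sqrt{117122}\right)} = \frac{1}{220 i \sqrt{5} + \left(6 + \sqrt{117122}\right)} = \frac{1}{6 + \sqrt{117122} + 220 i \sqrt{5}}$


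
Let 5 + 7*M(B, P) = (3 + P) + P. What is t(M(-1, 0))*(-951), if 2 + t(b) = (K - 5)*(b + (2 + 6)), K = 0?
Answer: 270084/7 ≈ 38583.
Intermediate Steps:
M(B, P) = -2/7 + 2*P/7 (M(B, P) = -5/7 + ((3 + P) + P)/7 = -5/7 + (3 + 2*P)/7 = -5/7 + (3/7 + 2*P/7) = -2/7 + 2*P/7)
t(b) = -42 - 5*b (t(b) = -2 + (0 - 5)*(b + (2 + 6)) = -2 - 5*(b + 8) = -2 - 5*(8 + b) = -2 + (-40 - 5*b) = -42 - 5*b)
t(M(-1, 0))*(-951) = (-42 - 5*(-2/7 + (2/7)*0))*(-951) = (-42 - 5*(-2/7 + 0))*(-951) = (-42 - 5*(-2/7))*(-951) = (-42 + 10/7)*(-951) = -284/7*(-951) = 270084/7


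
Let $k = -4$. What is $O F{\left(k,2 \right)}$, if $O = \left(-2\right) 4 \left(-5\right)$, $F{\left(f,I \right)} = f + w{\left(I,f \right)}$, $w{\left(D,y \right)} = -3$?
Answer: $-280$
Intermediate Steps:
$F{\left(f,I \right)} = -3 + f$ ($F{\left(f,I \right)} = f - 3 = -3 + f$)
$O = 40$ ($O = \left(-8\right) \left(-5\right) = 40$)
$O F{\left(k,2 \right)} = 40 \left(-3 - 4\right) = 40 \left(-7\right) = -280$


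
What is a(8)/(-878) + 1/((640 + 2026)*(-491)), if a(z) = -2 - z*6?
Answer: 32724711/574653634 ≈ 0.056947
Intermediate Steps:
a(z) = -2 - 6*z
a(8)/(-878) + 1/((640 + 2026)*(-491)) = (-2 - 6*8)/(-878) + 1/((640 + 2026)*(-491)) = (-2 - 48)*(-1/878) - 1/491/2666 = -50*(-1/878) + (1/2666)*(-1/491) = 25/439 - 1/1309006 = 32724711/574653634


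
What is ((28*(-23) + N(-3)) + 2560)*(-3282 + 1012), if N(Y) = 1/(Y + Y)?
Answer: -13046825/3 ≈ -4.3489e+6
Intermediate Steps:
N(Y) = 1/(2*Y)
((28*(-23) + N(-3)) + 2560)*(-3282 + 1012) = ((28*(-23) + (½)/(-3)) + 2560)*(-3282 + 1012) = ((-644 + (½)*(-⅓)) + 2560)*(-2270) = ((-644 - ⅙) + 2560)*(-2270) = (-3865/6 + 2560)*(-2270) = (11495/6)*(-2270) = -13046825/3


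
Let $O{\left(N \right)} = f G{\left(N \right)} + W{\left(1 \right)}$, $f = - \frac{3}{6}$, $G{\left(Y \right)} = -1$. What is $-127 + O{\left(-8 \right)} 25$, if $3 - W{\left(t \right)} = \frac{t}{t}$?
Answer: $- \frac{129}{2} \approx -64.5$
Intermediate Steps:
$f = - \frac{1}{2}$ ($f = \left(-3\right) \frac{1}{6} = - \frac{1}{2} \approx -0.5$)
$W{\left(t \right)} = 2$ ($W{\left(t \right)} = 3 - \frac{t}{t} = 3 - 1 = 2$)
$O{\left(N \right)} = \frac{5}{2}$ ($O{\left(N \right)} = \left(- \frac{1}{2}\right) \left(-1\right) + 2 = \frac{1}{2} + 2 = \frac{5}{2}$)
$-127 + O{\left(-8 \right)} 25 = -127 + \frac{5}{2} \cdot 25 = -127 + \frac{125}{2} = - \frac{129}{2}$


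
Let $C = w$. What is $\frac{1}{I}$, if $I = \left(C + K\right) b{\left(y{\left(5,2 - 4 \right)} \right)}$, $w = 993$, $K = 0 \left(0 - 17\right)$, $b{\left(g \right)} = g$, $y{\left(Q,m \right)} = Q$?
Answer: $\frac{1}{4965} \approx 0.00020141$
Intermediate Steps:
$K = 0$ ($K = 0 \left(-17\right) = 0$)
$C = 993$
$I = 4965$ ($I = \left(993 + 0\right) 5 = 993 \cdot 5 = 4965$)
$\frac{1}{I} = \frac{1}{4965}$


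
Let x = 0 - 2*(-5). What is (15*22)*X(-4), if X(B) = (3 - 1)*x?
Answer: 6600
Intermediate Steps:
x = 10 (x = 0 + 10 = 10)
X(B) = 20 (X(B) = (3 - 1)*10 = 2*10 = 20)
(15*22)*X(-4) = (15*22)*20 = 330*20 = 6600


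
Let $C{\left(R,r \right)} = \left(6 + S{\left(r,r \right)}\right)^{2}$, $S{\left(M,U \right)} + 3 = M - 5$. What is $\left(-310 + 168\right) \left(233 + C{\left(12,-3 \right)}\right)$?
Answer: $-36636$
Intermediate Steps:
$S{\left(M,U \right)} = -8 + M$ ($S{\left(M,U \right)} = -3 + \left(M - 5\right) = -3 + \left(-5 + M\right) = -8 + M$)
$C{\left(R,r \right)} = \left(-2 + r\right)^{2}$ ($C{\left(R,r \right)} = \left(6 + \left(-8 + r\right)\right)^{2} = \left(-2 + r\right)^{2}$)
$\left(-310 + 168\right) \left(233 + C{\left(12,-3 \right)}\right) = \left(-310 + 168\right) \left(233 + \left(-2 - 3\right)^{2}\right) = - 142 \left(233 + \left(-5\right)^{2}\right) = - 142 \left(233 + 25\right) = \left(-142\right) 258 = -36636$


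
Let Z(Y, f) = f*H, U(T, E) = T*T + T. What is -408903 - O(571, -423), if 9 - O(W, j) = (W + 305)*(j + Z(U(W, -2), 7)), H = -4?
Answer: -803988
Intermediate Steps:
U(T, E) = T + T² (U(T, E) = T² + T = T + T²)
Z(Y, f) = -4*f (Z(Y, f) = f*(-4) = -4*f)
O(W, j) = 9 - (-28 + j)*(305 + W) (O(W, j) = 9 - (W + 305)*(j - 4*7) = 9 - (305 + W)*(j - 28) = 9 - (305 + W)*(-28 + j) = 9 - (-28 + j)*(305 + W))
-408903 - O(571, -423) = -408903 - (8549 - 305*(-423) + 28*571 - 1*571*(-423)) = -408903 - (8549 + 129015 + 15988 + 241533) = -408903 - 1*395085 = -408903 - 395085 = -803988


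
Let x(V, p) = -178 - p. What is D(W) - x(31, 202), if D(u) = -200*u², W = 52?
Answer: -540420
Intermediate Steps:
D(W) - x(31, 202) = -200*52² - (-178 - 1*202) = -200*2704 - (-178 - 202) = -540800 - 1*(-380) = -540800 + 380 = -540420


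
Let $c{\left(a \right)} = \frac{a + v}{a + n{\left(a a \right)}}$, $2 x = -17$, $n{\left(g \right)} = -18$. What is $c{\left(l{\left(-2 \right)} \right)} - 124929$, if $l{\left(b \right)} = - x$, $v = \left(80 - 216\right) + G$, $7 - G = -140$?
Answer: $- \frac{2373690}{19} \approx -1.2493 \cdot 10^{5}$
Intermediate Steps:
$G = 147$ ($G = 7 - -140 = 7 + 140 = 147$)
$v = 11$ ($v = \left(80 - 216\right) + 147 = -136 + 147 = 11$)
$x = - \frac{17}{2}$ ($x = \frac{1}{2} \left(-17\right) = - \frac{17}{2} \approx -8.5$)
$l{\left(b \right)} = \frac{17}{2}$ ($l{\left(b \right)} = \left(-1\right) \left(- \frac{17}{2}\right) = \frac{17}{2}$)
$c{\left(a \right)} = \frac{11 + a}{-18 + a}$ ($c{\left(a \right)} = \frac{a + 11}{a - 18} = \frac{11 + a}{-18 + a}$)
$c{\left(l{\left(-2 \right)} \right)} - 124929 = \frac{11 + \frac{17}{2}}{-18 + \frac{17}{2}} - 124929 = \frac{1}{- \frac{19}{2}} \cdot \frac{39}{2} - 124929 = \left(- \frac{2}{19}\right) \frac{39}{2} - 124929 = - \frac{39}{19} - 124929 = - \frac{2373690}{19}$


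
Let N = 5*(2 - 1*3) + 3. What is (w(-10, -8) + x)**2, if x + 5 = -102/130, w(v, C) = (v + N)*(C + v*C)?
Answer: 3196319296/4225 ≈ 7.5653e+5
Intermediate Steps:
N = -2 (N = 5*(2 - 3) + 3 = 5*(-1) + 3 = -5 + 3 = -2)
w(v, C) = (-2 + v)*(C + C*v) (w(v, C) = (v - 2)*(C + v*C) = (-2 + v)*(C + C*v))
x = -376/65 (x = -5 - 102/130 = -5 - 102*1/130 = -5 - 51/65 = -376/65 ≈ -5.7846)
(w(-10, -8) + x)**2 = (-8*(-2 + (-10)**2 - 1*(-10)) - 376/65)**2 = (-8*(-2 + 100 + 10) - 376/65)**2 = (-8*108 - 376/65)**2 = (-864 - 376/65)**2 = (-56536/65)**2 = 3196319296/4225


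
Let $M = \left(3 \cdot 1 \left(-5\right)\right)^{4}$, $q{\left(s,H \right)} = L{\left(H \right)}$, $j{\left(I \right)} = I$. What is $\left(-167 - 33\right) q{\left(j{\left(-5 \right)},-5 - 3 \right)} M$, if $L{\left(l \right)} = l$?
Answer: $81000000$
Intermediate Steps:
$q{\left(s,H \right)} = H$
$M = 50625$ ($M = \left(3 \left(-5\right)\right)^{4} = \left(-15\right)^{4} = 50625$)
$\left(-167 - 33\right) q{\left(j{\left(-5 \right)},-5 - 3 \right)} M = \left(-167 - 33\right) \left(-5 - 3\right) 50625 = - 200 \left(\left(-8\right) 50625\right) = \left(-200\right) \left(-405000\right) = 81000000$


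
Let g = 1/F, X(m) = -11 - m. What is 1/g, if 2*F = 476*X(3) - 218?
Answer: -3441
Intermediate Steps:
F = -3441 (F = (476*(-11 - 1*3) - 218)/2 = (476*(-11 - 3) - 218)/2 = (476*(-14) - 218)/2 = (-6664 - 218)/2 = (½)*(-6882) = -3441)
g = -1/3441 (g = 1/(-3441) = -1/3441 ≈ -0.00029061)
1/g = 1/(-1/3441) = -3441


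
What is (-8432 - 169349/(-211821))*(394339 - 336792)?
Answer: -102773493622681/211821 ≈ -4.8519e+8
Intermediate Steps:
(-8432 - 169349/(-211821))*(394339 - 336792) = (-8432 - 169349*(-1/211821))*57547 = (-8432 + 169349/211821)*57547 = -1785905323/211821*57547 = -102773493622681/211821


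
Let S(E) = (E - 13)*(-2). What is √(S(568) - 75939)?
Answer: 3*I*√8561 ≈ 277.58*I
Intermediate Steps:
S(E) = 26 - 2*E (S(E) = (-13 + E)*(-2) = 26 - 2*E)
√(S(568) - 75939) = √((26 - 2*568) - 75939) = √((26 - 1136) - 75939) = √(-1110 - 75939) = √(-77049) = 3*I*√8561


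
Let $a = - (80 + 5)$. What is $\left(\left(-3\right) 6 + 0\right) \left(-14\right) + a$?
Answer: $167$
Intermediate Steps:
$a = -85$ ($a = \left(-1\right) 85 = -85$)
$\left(\left(-3\right) 6 + 0\right) \left(-14\right) + a = \left(\left(-3\right) 6 + 0\right) \left(-14\right) - 85 = \left(-18 + 0\right) \left(-14\right) - 85 = \left(-18\right) \left(-14\right) - 85 = 252 - 85 = 167$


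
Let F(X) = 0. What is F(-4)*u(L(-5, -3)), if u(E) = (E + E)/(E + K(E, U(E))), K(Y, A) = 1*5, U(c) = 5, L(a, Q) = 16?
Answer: 0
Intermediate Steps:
K(Y, A) = 5
u(E) = 2*E/(5 + E) (u(E) = (E + E)/(E + 5) = (2*E)/(5 + E) = 2*E/(5 + E))
F(-4)*u(L(-5, -3)) = 0*(2*16/(5 + 16)) = 0*(2*16/21) = 0*(2*16*(1/21)) = 0*(32/21) = 0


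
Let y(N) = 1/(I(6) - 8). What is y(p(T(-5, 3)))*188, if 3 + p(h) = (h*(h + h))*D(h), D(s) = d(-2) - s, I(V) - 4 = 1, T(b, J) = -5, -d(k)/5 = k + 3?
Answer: -188/3 ≈ -62.667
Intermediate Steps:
d(k) = -15 - 5*k (d(k) = -5*(k + 3) = -5*(3 + k) = -15 - 5*k)
I(V) = 5 (I(V) = 4 + 1 = 5)
D(s) = -5 - s (D(s) = (-15 - 5*(-2)) - s = (-15 + 10) - s = -5 - s)
p(h) = -3 + 2*h**2*(-5 - h) (p(h) = -3 + (h*(h + h))*(-5 - h) = -3 + (h*(2*h))*(-5 - h) = -3 + (2*h**2)*(-5 - h) = -3 + 2*h**2*(-5 - h))
y(N) = -1/3 (y(N) = 1/(5 - 8) = 1/(-3) = -1/3)
y(p(T(-5, 3)))*188 = -1/3*188 = -188/3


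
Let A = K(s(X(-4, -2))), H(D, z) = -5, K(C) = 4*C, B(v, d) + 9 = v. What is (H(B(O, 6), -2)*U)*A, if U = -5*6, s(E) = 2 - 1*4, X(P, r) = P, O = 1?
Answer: -1200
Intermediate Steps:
B(v, d) = -9 + v
s(E) = -2 (s(E) = 2 - 4 = -2)
U = -30
A = -8 (A = 4*(-2) = -8)
(H(B(O, 6), -2)*U)*A = -5*(-30)*(-8) = 150*(-8) = -1200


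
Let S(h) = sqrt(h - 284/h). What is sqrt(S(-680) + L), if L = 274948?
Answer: sqrt(7945997200 + 170*I*sqrt(19639930))/170 ≈ 524.35 + 0.024858*I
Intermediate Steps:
sqrt(S(-680) + L) = sqrt(sqrt(-680 - 284/(-680)) + 274948) = sqrt(sqrt(-680 - 284*(-1/680)) + 274948) = sqrt(sqrt(-680 + 71/170) + 274948) = sqrt(sqrt(-115529/170) + 274948) = sqrt(I*sqrt(19639930)/170 + 274948) = sqrt(274948 + I*sqrt(19639930)/170)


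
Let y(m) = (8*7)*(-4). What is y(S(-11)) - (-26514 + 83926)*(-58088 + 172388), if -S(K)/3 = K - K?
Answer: -6562191824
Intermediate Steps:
S(K) = 0 (S(K) = -3*(K - K) = -3*0 = 0)
y(m) = -224 (y(m) = 56*(-4) = -224)
y(S(-11)) - (-26514 + 83926)*(-58088 + 172388) = -224 - (-26514 + 83926)*(-58088 + 172388) = -224 - 57412*114300 = -224 - 1*6562191600 = -224 - 6562191600 = -6562191824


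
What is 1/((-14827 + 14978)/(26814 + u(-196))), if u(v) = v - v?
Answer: 26814/151 ≈ 177.58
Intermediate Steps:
u(v) = 0
1/((-14827 + 14978)/(26814 + u(-196))) = 1/((-14827 + 14978)/(26814 + 0)) = 1/(151/26814) = 26814/151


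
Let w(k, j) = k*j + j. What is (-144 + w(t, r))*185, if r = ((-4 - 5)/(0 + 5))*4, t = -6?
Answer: -19980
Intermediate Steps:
r = -36/5 (r = -9/5*4 = -36/5 ≈ -7.2000)
w(k, j) = j + j*k (w(k, j) = j*k + j = j + j*k)
(-144 + w(t, r))*185 = (-144 - 36*(1 - 6)/5)*185 = (-144 - 36/5*(-5))*185 = (-144 + 36)*185 = -108*185 = -19980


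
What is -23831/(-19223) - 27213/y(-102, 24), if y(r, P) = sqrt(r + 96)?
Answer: 23831/19223 + 9071*I*sqrt(6)/2 ≈ 1.2397 + 11110.0*I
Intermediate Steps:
y(r, P) = sqrt(96 + r)
-23831/(-19223) - 27213/y(-102, 24) = -23831/(-19223) - 27213/sqrt(96 - 102) = -23831*(-1/19223) - 27213*(-I*sqrt(6)/6) = 23831/19223 - 27213*(-I*sqrt(6)/6) = 23831/19223 - (-9071)*I*sqrt(6)/2 = 23831/19223 + 9071*I*sqrt(6)/2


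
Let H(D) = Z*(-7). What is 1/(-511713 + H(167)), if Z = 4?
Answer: -1/511741 ≈ -1.9541e-6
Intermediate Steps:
H(D) = -28 (H(D) = 4*(-7) = -28)
1/(-511713 + H(167)) = 1/(-511713 - 28) = 1/(-511741) = -1/511741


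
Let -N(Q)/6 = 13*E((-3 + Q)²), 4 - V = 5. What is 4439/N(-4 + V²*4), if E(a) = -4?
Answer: 4439/312 ≈ 14.228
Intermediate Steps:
V = -1 (V = 4 - 1*5 = 4 - 5 = -1)
N(Q) = 312 (N(Q) = -78*(-4) = -6*(-52) = 312)
4439/N(-4 + V²*4) = 4439/312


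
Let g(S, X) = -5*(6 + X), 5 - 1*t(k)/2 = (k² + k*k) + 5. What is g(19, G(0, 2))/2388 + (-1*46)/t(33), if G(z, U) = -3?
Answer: 3709/866844 ≈ 0.0042787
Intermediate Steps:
t(k) = -4*k² (t(k) = 10 - 2*((k² + k*k) + 5) = 10 - 2*((k² + k²) + 5) = 10 - 2*(2*k² + 5) = 10 - 2*(5 + 2*k²) = 10 + (-10 - 4*k²) = -4*k²)
g(S, X) = -30 - 5*X
g(19, G(0, 2))/2388 + (-1*46)/t(33) = (-30 - 5*(-3))/2388 + (-1*46)/((-4*33²)) = (-30 + 15)*(1/2388) - 46/((-4*1089)) = -15*1/2388 - 46/(-4356) = -5/796 - 46*(-1/4356) = -5/796 + 23/2178 = 3709/866844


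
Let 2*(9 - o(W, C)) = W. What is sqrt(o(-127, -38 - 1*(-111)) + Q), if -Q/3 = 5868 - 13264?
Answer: 211*sqrt(2)/2 ≈ 149.20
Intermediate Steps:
o(W, C) = 9 - W/2
Q = 22188 (Q = -3*(5868 - 13264) = -3*(-7396) = 22188)
sqrt(o(-127, -38 - 1*(-111)) + Q) = sqrt((9 - 1/2*(-127)) + 22188) = sqrt((9 + 127/2) + 22188) = sqrt(145/2 + 22188) = sqrt(44521/2) = 211*sqrt(2)/2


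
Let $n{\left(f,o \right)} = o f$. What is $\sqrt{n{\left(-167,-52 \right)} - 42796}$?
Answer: $8 i \sqrt{533} \approx 184.69 i$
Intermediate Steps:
$n{\left(f,o \right)} = f o$
$\sqrt{n{\left(-167,-52 \right)} - 42796} = \sqrt{\left(-167\right) \left(-52\right) - 42796} = \sqrt{8684 - 42796} = \sqrt{-34112} = 8 i \sqrt{533}$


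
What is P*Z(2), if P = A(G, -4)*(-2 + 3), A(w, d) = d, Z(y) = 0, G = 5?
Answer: 0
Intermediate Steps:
P = -4 (P = -4*(-2 + 3) = -4*1 = -4)
P*Z(2) = -4*0 = 0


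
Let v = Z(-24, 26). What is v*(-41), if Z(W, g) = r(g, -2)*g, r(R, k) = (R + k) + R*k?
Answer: 29848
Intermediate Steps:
r(R, k) = R + k + R*k
Z(W, g) = g*(-2 - g) (Z(W, g) = (g - 2 + g*(-2))*g = (g - 2 - 2*g)*g = (-2 - g)*g = g*(-2 - g))
v = -728 (v = 26*(-2 - 1*26) = 26*(-2 - 26) = 26*(-28) = -728)
v*(-41) = -728*(-41) = 29848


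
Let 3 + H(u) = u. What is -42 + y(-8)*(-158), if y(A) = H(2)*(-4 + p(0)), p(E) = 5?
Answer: 116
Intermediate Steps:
H(u) = -3 + u
y(A) = -1 (y(A) = (-3 + 2)*(-4 + 5) = -1*1 = -1)
-42 + y(-8)*(-158) = -42 - 1*(-158) = -42 + 158 = 116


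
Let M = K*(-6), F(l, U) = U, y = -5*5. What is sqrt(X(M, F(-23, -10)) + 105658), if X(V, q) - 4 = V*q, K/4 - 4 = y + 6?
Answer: sqrt(102062) ≈ 319.47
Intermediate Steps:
y = -25
K = -60 (K = 16 + 4*(-25 + 6) = 16 + 4*(-19) = 16 - 76 = -60)
M = 360 (M = -60*(-6) = 360)
X(V, q) = 4 + V*q
sqrt(X(M, F(-23, -10)) + 105658) = sqrt((4 + 360*(-10)) + 105658) = sqrt((4 - 3600) + 105658) = sqrt(-3596 + 105658) = sqrt(102062)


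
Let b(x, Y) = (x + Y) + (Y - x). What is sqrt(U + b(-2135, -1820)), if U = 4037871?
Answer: sqrt(4034231) ≈ 2008.5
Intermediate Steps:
b(x, Y) = 2*Y (b(x, Y) = (Y + x) + (Y - x) = 2*Y)
sqrt(U + b(-2135, -1820)) = sqrt(4037871 + 2*(-1820)) = sqrt(4037871 - 3640) = sqrt(4034231)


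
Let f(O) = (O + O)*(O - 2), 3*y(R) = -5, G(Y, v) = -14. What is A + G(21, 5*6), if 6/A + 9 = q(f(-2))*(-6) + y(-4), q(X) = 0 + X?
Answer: -2249/160 ≈ -14.056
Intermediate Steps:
y(R) = -5/3 (y(R) = (1/3)*(-5) = -5/3)
f(O) = 2*O*(-2 + O) (f(O) = (2*O)*(-2 + O) = 2*O*(-2 + O))
q(X) = X
A = -9/160 (A = 6/(-9 + ((2*(-2)*(-2 - 2))*(-6) - 5/3)) = 6/(-9 + ((2*(-2)*(-4))*(-6) - 5/3)) = 6/(-9 + (16*(-6) - 5/3)) = 6/(-9 + (-96 - 5/3)) = 6/(-9 - 293/3) = 6/(-320/3) = 6*(-3/320) = -9/160 ≈ -0.056250)
A + G(21, 5*6) = -9/160 - 14 = -2249/160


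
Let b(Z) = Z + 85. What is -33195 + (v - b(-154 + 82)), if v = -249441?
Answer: -282649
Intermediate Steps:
b(Z) = 85 + Z
-33195 + (v - b(-154 + 82)) = -33195 + (-249441 - (85 + (-154 + 82))) = -33195 + (-249441 - (85 - 72)) = -33195 + (-249441 - 1*13) = -33195 + (-249441 - 13) = -33195 - 249454 = -282649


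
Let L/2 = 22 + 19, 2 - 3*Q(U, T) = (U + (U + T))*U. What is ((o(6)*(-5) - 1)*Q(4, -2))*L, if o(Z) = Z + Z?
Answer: 110044/3 ≈ 36681.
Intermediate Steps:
Q(U, T) = ⅔ - U*(T + 2*U)/3 (Q(U, T) = ⅔ - (U + (U + T))*U/3 = ⅔ - (U + (T + U))*U/3 = ⅔ - (T + 2*U)*U/3 = ⅔ - U*(T + 2*U)/3)
o(Z) = 2*Z
L = 82 (L = 2*(22 + 19) = 2*41 = 82)
((o(6)*(-5) - 1)*Q(4, -2))*L = (((2*6)*(-5) - 1)*(⅔ - ⅔*4² - ⅓*(-2)*4))*82 = ((12*(-5) - 1)*(⅔ - ⅔*16 + 8/3))*82 = ((-60 - 1)*(⅔ - 32/3 + 8/3))*82 = -61*(-22/3)*82 = (1342/3)*82 = 110044/3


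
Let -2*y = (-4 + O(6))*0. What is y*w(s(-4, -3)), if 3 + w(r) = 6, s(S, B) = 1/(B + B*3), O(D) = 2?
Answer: 0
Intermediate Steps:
s(S, B) = 1/(4*B) (s(S, B) = 1/(B + 3*B) = 1/(4*B))
w(r) = 3 (w(r) = -3 + 6 = 3)
y = 0 (y = -(-4 + 2)*0/2 = -(-1)*0 = -½*0 = 0)
y*w(s(-4, -3)) = 0*3 = 0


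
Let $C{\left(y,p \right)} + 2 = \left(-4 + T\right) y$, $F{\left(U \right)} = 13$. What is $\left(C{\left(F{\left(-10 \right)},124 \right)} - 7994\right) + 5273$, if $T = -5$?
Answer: $-2840$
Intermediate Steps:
$C{\left(y,p \right)} = -2 - 9 y$ ($C{\left(y,p \right)} = -2 + \left(-4 - 5\right) y = -2 - 9 y$)
$\left(C{\left(F{\left(-10 \right)},124 \right)} - 7994\right) + 5273 = \left(\left(-2 - 117\right) - 7994\right) + 5273 = \left(-119 - 7994\right) + 5273 = -8113 + 5273 = -2840$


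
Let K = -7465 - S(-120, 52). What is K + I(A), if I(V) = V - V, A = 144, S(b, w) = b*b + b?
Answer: -21745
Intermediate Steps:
S(b, w) = b + b² (S(b, w) = b² + b = b + b²)
I(V) = 0
K = -21745 (K = -7465 - (-120)*(1 - 120) = -7465 - (-120)*(-119) = -7465 - 1*14280 = -7465 - 14280 = -21745)
K + I(A) = -21745 + 0 = -21745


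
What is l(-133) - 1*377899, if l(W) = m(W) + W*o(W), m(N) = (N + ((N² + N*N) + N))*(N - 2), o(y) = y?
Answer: -5100330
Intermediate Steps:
m(N) = (-2 + N)*(2*N + 2*N²) (m(N) = (N + ((N² + N²) + N))*(-2 + N) = (N + (2*N² + N))*(-2 + N) = (N + (N + 2*N²))*(-2 + N) = (2*N + 2*N²)*(-2 + N) = (-2 + N)*(2*N + 2*N²))
l(W) = W² + 2*W*(-2 + W² - W) (l(W) = 2*W*(-2 + W² - W) + W*W = 2*W*(-2 + W² - W) + W² = W² + 2*W*(-2 + W² - W))
l(-133) - 1*377899 = -133*(-4 - 1*(-133) + 2*(-133)²) - 1*377899 = -133*(-4 + 133 + 2*17689) - 377899 = -133*(-4 + 133 + 35378) - 377899 = -133*35507 - 377899 = -4722431 - 377899 = -5100330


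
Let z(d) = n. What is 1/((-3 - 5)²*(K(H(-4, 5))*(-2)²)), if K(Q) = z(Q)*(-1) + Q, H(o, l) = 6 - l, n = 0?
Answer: 1/256 ≈ 0.0039063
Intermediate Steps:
z(d) = 0
K(Q) = Q (K(Q) = 0*(-1) + Q = 0 + Q = Q)
1/((-3 - 5)²*(K(H(-4, 5))*(-2)²)) = 1/((-3 - 5)²*((6 - 1*5)*(-2)²)) = 1/((-8)²*((6 - 5)*4)) = 1/(64*(1*4)) = 1/(64*4) = 1/256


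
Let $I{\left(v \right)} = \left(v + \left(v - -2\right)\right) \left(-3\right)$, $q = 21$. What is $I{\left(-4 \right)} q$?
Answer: $378$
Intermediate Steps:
$I{\left(v \right)} = -6 - 6 v$ ($I{\left(v \right)} = \left(v + \left(v + 2\right)\right) \left(-3\right) = \left(v + \left(2 + v\right)\right) \left(-3\right) = \left(2 + 2 v\right) \left(-3\right) = -6 - 6 v$)
$I{\left(-4 \right)} q = \left(-6 - -24\right) 21 = \left(-6 + 24\right) 21 = 18 \cdot 21 = 378$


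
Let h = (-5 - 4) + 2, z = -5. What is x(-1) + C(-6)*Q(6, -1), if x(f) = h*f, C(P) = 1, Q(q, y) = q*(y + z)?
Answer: -29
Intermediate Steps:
Q(q, y) = q*(-5 + y) (Q(q, y) = q*(y - 5) = q*(-5 + y))
h = -7 (h = -9 + 2 = -7)
x(f) = -7*f
x(-1) + C(-6)*Q(6, -1) = -7*(-1) + 1*(6*(-5 - 1)) = 7 + 1*(6*(-6)) = 7 + 1*(-36) = 7 - 36 = -29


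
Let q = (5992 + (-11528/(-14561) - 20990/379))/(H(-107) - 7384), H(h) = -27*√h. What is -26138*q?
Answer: 6323993699375919840/301324649065121 - 23124028965757020*I*√107/301324649065121 ≈ 20987.0 - 793.82*I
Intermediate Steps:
q = 32766298770/(5518619*(-7384 - 27*I*√107)) (q = (5992 + (-11528/(-14561) - 20990/379))/(-27*I*√107 - 7384) = (5992 + (-11528*(-1/14561) - 20990*1/379))/(-27*I*√107 - 7384) = (5992 + (11528/14561 - 20990/379))/(-27*I*√107 - 7384) = (5992 - 301266278/5518619)/(-7384 - 27*I*√107) = 32766298770/(5518619*(-7384 - 27*I*√107)) ≈ -0.80294 + 0.03037*I)
-26138*q = -(-6323993699375919840/301324649065121 + 23124028965757020*I*√107/301324649065121) = -26138*(-241946350117680/301324649065121 + 884690066790*I*√107/301324649065121) = 6323993699375919840/301324649065121 - 23124028965757020*I*√107/301324649065121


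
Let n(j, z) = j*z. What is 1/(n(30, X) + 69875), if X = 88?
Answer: 1/72515 ≈ 1.3790e-5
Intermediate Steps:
1/(n(30, X) + 69875) = 1/(30*88 + 69875) = 1/(2640 + 69875) = 1/72515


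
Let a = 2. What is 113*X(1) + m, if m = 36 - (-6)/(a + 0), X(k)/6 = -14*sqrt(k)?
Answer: -9453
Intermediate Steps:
X(k) = -84*sqrt(k) (X(k) = 6*(-14*sqrt(k)) = -84*sqrt(k))
m = 39 (m = 36 - (-6)/(2 + 0) = 36 - (-6)/2 = 36 - 1*(-3) = 36 + 3 = 39)
113*X(1) + m = 113*(-84*sqrt(1)) + 39 = 113*(-84*1) + 39 = 113*(-84) + 39 = -9492 + 39 = -9453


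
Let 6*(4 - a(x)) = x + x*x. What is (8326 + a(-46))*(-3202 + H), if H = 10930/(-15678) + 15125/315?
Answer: -1382258005610/54873 ≈ -2.5190e+7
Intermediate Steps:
H = 2596520/54873 (H = 10930*(-1/15678) + 15125*(1/315) = -5465/7839 + 3025/63 = 2596520/54873 ≈ 47.319)
a(x) = 4 - x/6 - x²/6 (a(x) = 4 - (x + x*x)/6 = 4 - (x + x²)/6 = 4 + (-x/6 - x²/6) = 4 - x/6 - x²/6)
(8326 + a(-46))*(-3202 + H) = (8326 + (4 - ⅙*(-46) - ⅙*(-46)²))*(-3202 + 2596520/54873) = (8326 + (4 + 23/3 - ⅙*2116))*(-173106826/54873) = (8326 + (4 + 23/3 - 1058/3))*(-173106826/54873) = (8326 - 341)*(-173106826/54873) = 7985*(-173106826/54873) = -1382258005610/54873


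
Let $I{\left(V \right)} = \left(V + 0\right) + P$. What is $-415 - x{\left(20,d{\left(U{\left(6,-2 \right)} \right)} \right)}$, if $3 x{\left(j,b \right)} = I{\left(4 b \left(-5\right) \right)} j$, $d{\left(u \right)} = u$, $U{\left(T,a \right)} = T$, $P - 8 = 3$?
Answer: $\frac{935}{3} \approx 311.67$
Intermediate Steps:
$P = 11$ ($P = 8 + 3 = 11$)
$I{\left(V \right)} = 11 + V$ ($I{\left(V \right)} = \left(V + 0\right) + 11 = V + 11 = 11 + V$)
$x{\left(j,b \right)} = \frac{j \left(11 - 20 b\right)}{3}$ ($x{\left(j,b \right)} = \frac{\left(11 + 4 b \left(-5\right)\right) j}{3} = \frac{\left(11 - 20 b\right) j}{3} = \frac{j \left(11 - 20 b\right)}{3}$)
$-415 - x{\left(20,d{\left(U{\left(6,-2 \right)} \right)} \right)} = -415 - \frac{1}{3} \cdot 20 \left(11 - 120\right) = -415 - \frac{1}{3} \cdot 20 \left(-109\right) = -415 - - \frac{2180}{3} = -415 + \frac{2180}{3} = \frac{935}{3}$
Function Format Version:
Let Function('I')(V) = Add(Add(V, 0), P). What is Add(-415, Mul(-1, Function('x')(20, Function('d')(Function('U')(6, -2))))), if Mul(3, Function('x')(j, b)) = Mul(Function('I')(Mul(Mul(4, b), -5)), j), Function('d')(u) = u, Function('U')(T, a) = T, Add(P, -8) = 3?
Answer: Rational(935, 3) ≈ 311.67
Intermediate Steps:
P = 11 (P = Add(8, 3) = 11)
Function('I')(V) = Add(11, V) (Function('I')(V) = Add(Add(V, 0), 11) = Add(V, 11) = Add(11, V))
Function('x')(j, b) = Mul(Rational(1, 3), j, Add(11, Mul(-20, b))) (Function('x')(j, b) = Mul(Rational(1, 3), Mul(Add(11, Mul(Mul(4, b), -5)), j)) = Mul(Rational(1, 3), Mul(Add(11, Mul(-20, b)), j)) = Mul(Rational(1, 3), Mul(j, Add(11, Mul(-20, b)))) = Mul(Rational(1, 3), j, Add(11, Mul(-20, b))))
Add(-415, Mul(-1, Function('x')(20, Function('d')(Function('U')(6, -2))))) = Add(-415, Mul(-1, Mul(Rational(1, 3), 20, Add(11, Mul(-20, 6))))) = Add(-415, Mul(-1, Mul(Rational(1, 3), 20, Add(11, -120)))) = Add(-415, Mul(-1, Mul(Rational(1, 3), 20, -109))) = Add(-415, Mul(-1, Rational(-2180, 3))) = Add(-415, Rational(2180, 3)) = Rational(935, 3)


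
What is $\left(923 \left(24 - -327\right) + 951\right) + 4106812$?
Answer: $4431736$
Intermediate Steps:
$\left(923 \left(24 - -327\right) + 951\right) + 4106812 = \left(923 \left(24 + 327\right) + 951\right) + 4106812 = \left(923 \cdot 351 + 951\right) + 4106812 = \left(323973 + 951\right) + 4106812 = 324924 + 4106812 = 4431736$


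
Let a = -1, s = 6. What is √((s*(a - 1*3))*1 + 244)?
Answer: 2*√55 ≈ 14.832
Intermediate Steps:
√((s*(a - 1*3))*1 + 244) = √((6*(-1 - 1*3))*1 + 244) = √((6*(-1 - 3))*1 + 244) = √((6*(-4))*1 + 244) = √(-24*1 + 244) = √(-24 + 244) = √220 = 2*√55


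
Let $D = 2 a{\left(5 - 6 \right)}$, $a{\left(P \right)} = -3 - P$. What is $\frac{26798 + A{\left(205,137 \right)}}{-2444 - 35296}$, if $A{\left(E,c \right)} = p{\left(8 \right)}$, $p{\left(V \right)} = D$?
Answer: $- \frac{13397}{18870} \approx -0.70996$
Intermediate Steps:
$D = -4$ ($D = 2 \left(-3 - \left(5 - 6\right)\right) = 2 \left(-3 - -1\right) = 2 \left(-3 + 1\right) = 2 \left(-2\right) = -4$)
$p{\left(V \right)} = -4$
$A{\left(E,c \right)} = -4$
$\frac{26798 + A{\left(205,137 \right)}}{-2444 - 35296} = \frac{26798 - 4}{-2444 - 35296} = \frac{26794}{-37740} = 26794 \left(- \frac{1}{37740}\right) = - \frac{13397}{18870}$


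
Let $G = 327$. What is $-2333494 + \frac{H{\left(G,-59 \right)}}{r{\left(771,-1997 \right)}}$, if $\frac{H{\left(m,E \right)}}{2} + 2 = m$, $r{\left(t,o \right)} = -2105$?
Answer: $- \frac{982401104}{421} \approx -2.3335 \cdot 10^{6}$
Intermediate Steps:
$H{\left(m,E \right)} = -4 + 2 m$
$-2333494 + \frac{H{\left(G,-59 \right)}}{r{\left(771,-1997 \right)}} = -2333494 + \frac{-4 + 2 \cdot 327}{-2105} = -2333494 + \left(-4 + 654\right) \left(- \frac{1}{2105}\right) = -2333494 + 650 \left(- \frac{1}{2105}\right) = -2333494 - \frac{130}{421} = - \frac{982401104}{421}$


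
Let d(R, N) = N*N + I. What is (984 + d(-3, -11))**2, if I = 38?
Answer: 1306449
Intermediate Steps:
d(R, N) = 38 + N**2 (d(R, N) = N*N + 38 = N**2 + 38 = 38 + N**2)
(984 + d(-3, -11))**2 = (984 + (38 + (-11)**2))**2 = (984 + (38 + 121))**2 = (984 + 159)**2 = 1143**2 = 1306449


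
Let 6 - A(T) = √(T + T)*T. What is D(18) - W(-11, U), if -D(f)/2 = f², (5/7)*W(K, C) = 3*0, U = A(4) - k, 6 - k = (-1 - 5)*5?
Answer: -648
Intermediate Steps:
A(T) = 6 - √2*T^(3/2) (A(T) = 6 - √(T + T)*T = 6 - √(2*T)*T = 6 - √2*√T*T = 6 - √2*T^(3/2))
k = 36 (k = 6 - (-1 - 5)*5 = 6 - (-6)*5 = 6 - 1*(-30) = 6 + 30 = 36)
U = -30 - 8*√2 (U = (6 - √2*4^(3/2)) - 1*36 = (6 - 1*√2*8) - 36 = (6 - 8*√2) - 36 = -30 - 8*√2 ≈ -41.314)
W(K, C) = 0 (W(K, C) = 7*(3*0)/5 = (7/5)*0 = 0)
D(f) = -2*f²
D(18) - W(-11, U) = -2*18² - 1*0 = -2*324 + 0 = -648 + 0 = -648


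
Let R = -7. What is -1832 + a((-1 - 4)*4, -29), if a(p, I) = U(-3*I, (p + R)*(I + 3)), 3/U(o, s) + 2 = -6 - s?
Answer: -1300723/710 ≈ -1832.0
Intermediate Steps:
U(o, s) = 3/(-8 - s) (U(o, s) = 3/(-2 + (-6 - s)) = 3/(-8 - s))
a(p, I) = -3/(8 + (-7 + p)*(3 + I)) (a(p, I) = -3/(8 + (p - 7)*(I + 3)) = -3/(8 + (-7 + p)*(3 + I)))
-1832 + a((-1 - 4)*4, -29) = -1832 - 3/(-13 - 7*(-29) + 3*((-1 - 4)*4) - 29*(-1 - 4)*4) = -1832 - 3/(-13 + 203 + 3*(-5*4) - (-145)*4) = -1832 - 3/(-13 + 203 + 3*(-20) - 29*(-20)) = -1832 - 3/(-13 + 203 - 60 + 580) = -1832 - 3/710 = -1300723/710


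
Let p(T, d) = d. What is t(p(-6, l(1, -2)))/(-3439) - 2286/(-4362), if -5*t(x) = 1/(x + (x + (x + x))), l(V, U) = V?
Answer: 26205907/50003060 ≈ 0.52409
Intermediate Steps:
t(x) = -1/(20*x) (t(x) = -1/(5*(x + (x + (x + x)))) = -1/(5*(x + (x + 2*x))) = -1/(5*(x + 3*x)) = -1/(4*x)/5 = -1/(20*x))
t(p(-6, l(1, -2)))/(-3439) - 2286/(-4362) = -1/20/1/(-3439) - 2286/(-4362) = -1/20*1*(-1/3439) - 2286*(-1/4362) = -1/20*(-1/3439) + 381/727 = 1/68780 + 381/727 = 26205907/50003060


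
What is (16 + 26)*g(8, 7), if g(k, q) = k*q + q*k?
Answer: 4704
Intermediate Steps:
g(k, q) = 2*k*q (g(k, q) = k*q + k*q = 2*k*q)
(16 + 26)*g(8, 7) = (16 + 26)*(2*8*7) = 42*112 = 4704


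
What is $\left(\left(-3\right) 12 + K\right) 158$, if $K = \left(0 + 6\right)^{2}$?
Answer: $0$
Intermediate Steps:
$K = 36$ ($K = 6^{2} = 36$)
$\left(\left(-3\right) 12 + K\right) 158 = \left(\left(-3\right) 12 + 36\right) 158 = \left(-36 + 36\right) 158 = 0 \cdot 158 = 0$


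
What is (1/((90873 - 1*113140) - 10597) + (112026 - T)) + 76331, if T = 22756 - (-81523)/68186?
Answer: 185543378303523/1120432352 ≈ 1.6560e+5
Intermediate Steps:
T = 1551722139/68186 (T = 22756 - (-81523)/68186 = 22756 - 1*(-81523/68186) = 22756 + 81523/68186 = 1551722139/68186 ≈ 22757.)
(1/((90873 - 1*113140) - 10597) + (112026 - T)) + 76331 = (1/((90873 - 1*113140) - 10597) + (112026 - 1*1551722139/68186)) + 76331 = (1/((90873 - 113140) - 10597) + (112026 - 1551722139/68186)) + 76331 = (1/(-22267 - 10597) + 6086882697/68186) + 76331 = (1/(-32864) + 6086882697/68186) + 76331 = (-1/32864 + 6086882697/68186) + 76331 = 100019656443011/1120432352 + 76331 = 185543378303523/1120432352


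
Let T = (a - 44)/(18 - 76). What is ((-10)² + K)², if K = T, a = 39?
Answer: 33698025/3364 ≈ 10017.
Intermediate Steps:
T = 5/58 (T = (39 - 44)/(18 - 76) = -5/(-58) = -5*(-1/58) = 5/58 ≈ 0.086207)
K = 5/58 ≈ 0.086207
((-10)² + K)² = ((-10)² + 5/58)² = (100 + 5/58)² = (5805/58)² = 33698025/3364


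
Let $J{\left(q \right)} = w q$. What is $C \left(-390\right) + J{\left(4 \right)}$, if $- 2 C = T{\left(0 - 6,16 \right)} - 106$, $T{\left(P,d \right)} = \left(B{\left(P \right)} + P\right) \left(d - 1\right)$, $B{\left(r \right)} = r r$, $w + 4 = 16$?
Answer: $67128$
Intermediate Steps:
$w = 12$ ($w = -4 + 16 = 12$)
$J{\left(q \right)} = 12 q$
$B{\left(r \right)} = r^{2}$
$T{\left(P,d \right)} = \left(-1 + d\right) \left(P + P^{2}\right)$ ($T{\left(P,d \right)} = \left(P^{2} + P\right) \left(d - 1\right) = \left(P + P^{2}\right) \left(-1 + d\right) = \left(-1 + d\right) \left(P + P^{2}\right)$)
$C = -172$ ($C = - \frac{\left(0 - 6\right) \left(-1 + 16 - \left(0 - 6\right) + \left(0 - 6\right) 16\right) - 106}{2} = - \frac{- 6 \left(-1 + 16 - -6 - 96\right) - 106}{2} = - \frac{- 6 \left(-1 + 16 + 6 - 96\right) - 106}{2} = - \frac{\left(-6\right) \left(-75\right) - 106}{2} = - \frac{450 - 106}{2} = \left(- \frac{1}{2}\right) 344 = -172$)
$C \left(-390\right) + J{\left(4 \right)} = \left(-172\right) \left(-390\right) + 12 \cdot 4 = 67080 + 48 = 67128$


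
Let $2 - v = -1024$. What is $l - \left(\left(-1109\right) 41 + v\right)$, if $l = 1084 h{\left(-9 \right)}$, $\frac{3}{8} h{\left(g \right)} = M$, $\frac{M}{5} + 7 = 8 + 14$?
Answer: $261243$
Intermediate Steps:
$v = 1026$ ($v = 2 - -1024 = 2 + 1024 = 1026$)
$M = 75$ ($M = -35 + 5 \left(8 + 14\right) = -35 + 5 \cdot 22 = -35 + 110 = 75$)
$h{\left(g \right)} = 200$ ($h{\left(g \right)} = \frac{8}{3} \cdot 75 = 200$)
$l = 216800$ ($l = 1084 \cdot 200 = 216800$)
$l - \left(\left(-1109\right) 41 + v\right) = 216800 - \left(\left(-1109\right) 41 + 1026\right) = 216800 - \left(-45469 + 1026\right) = 216800 - -44443 = 216800 + 44443 = 261243$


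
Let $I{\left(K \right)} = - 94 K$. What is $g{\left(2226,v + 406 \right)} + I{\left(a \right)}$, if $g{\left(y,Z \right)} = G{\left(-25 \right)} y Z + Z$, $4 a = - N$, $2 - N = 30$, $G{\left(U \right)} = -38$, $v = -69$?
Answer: $-28506477$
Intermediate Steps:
$N = -28$ ($N = 2 - 30 = -28$)
$a = 7$ ($a = \frac{\left(-1\right) \left(-28\right)}{4} = \frac{1}{4} \cdot 28 = 7$)
$g{\left(y,Z \right)} = Z - 38 Z y$ ($g{\left(y,Z \right)} = - 38 y Z + Z = - 38 Z y + Z = Z - 38 Z y$)
$g{\left(2226,v + 406 \right)} + I{\left(a \right)} = \left(-69 + 406\right) \left(1 - 84588\right) - 658 = 337 \left(1 - 84588\right) - 658 = 337 \left(-84587\right) - 658 = -28505819 - 658 = -28506477$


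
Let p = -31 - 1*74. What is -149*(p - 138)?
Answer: 36207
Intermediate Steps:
p = -105 (p = -31 - 74 = -105)
-149*(p - 138) = -149*(-105 - 138) = -149*(-243) = 36207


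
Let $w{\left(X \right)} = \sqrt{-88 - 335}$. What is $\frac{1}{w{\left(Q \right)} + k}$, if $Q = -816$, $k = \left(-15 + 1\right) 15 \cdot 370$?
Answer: $- \frac{25900}{2012430141} - \frac{i \sqrt{47}}{2012430141} \approx -1.287 \cdot 10^{-5} - 3.4067 \cdot 10^{-9} i$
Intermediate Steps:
$k = -77700$ ($k = \left(-14\right) 15 \cdot 370 = \left(-210\right) 370 = -77700$)
$w{\left(X \right)} = 3 i \sqrt{47}$ ($w{\left(X \right)} = \sqrt{-423} = 3 i \sqrt{47}$)
$\frac{1}{w{\left(Q \right)} + k} = \frac{1}{3 i \sqrt{47} - 77700} = \frac{1}{-77700 + 3 i \sqrt{47}}$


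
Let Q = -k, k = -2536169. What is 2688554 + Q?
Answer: 5224723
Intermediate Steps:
Q = 2536169 (Q = -1*(-2536169) = 2536169)
2688554 + Q = 2688554 + 2536169 = 5224723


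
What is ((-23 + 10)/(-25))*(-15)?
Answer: -39/5 ≈ -7.8000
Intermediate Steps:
((-23 + 10)/(-25))*(-15) = -13*(-1/25)*(-15) = (13/25)*(-15) = -39/5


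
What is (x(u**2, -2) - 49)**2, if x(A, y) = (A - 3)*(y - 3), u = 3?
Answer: 6241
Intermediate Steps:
x(A, y) = (-3 + A)*(-3 + y)
(x(u**2, -2) - 49)**2 = ((9 - 3*3**2 - 3*(-2) + 3**2*(-2)) - 49)**2 = ((9 - 3*9 + 6 + 9*(-2)) - 49)**2 = ((9 - 27 + 6 - 18) - 49)**2 = (-30 - 49)**2 = (-79)**2 = 6241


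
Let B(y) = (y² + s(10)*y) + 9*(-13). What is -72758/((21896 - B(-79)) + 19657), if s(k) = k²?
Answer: -72758/43329 ≈ -1.6792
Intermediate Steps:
B(y) = -117 + y² + 100*y (B(y) = (y² + 10²*y) + 9*(-13) = (y² + 100*y) - 117 = -117 + y² + 100*y)
-72758/((21896 - B(-79)) + 19657) = -72758/((21896 - (-117 + (-79)² + 100*(-79))) + 19657) = -72758/((21896 - (-117 + 6241 - 7900)) + 19657) = -72758/((21896 - 1*(-1776)) + 19657) = -72758/((21896 + 1776) + 19657) = -72758/(23672 + 19657) = -72758/43329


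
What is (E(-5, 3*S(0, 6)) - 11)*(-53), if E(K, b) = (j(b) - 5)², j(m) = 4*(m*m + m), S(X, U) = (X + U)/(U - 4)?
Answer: -6678742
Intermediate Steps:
S(X, U) = (U + X)/(-4 + U)
j(m) = 4*m + 4*m² (j(m) = 4*(m² + m) = 4*(m + m²) = 4*m + 4*m²)
E(K, b) = (-5 + 4*b*(1 + b))² (E(K, b) = (4*b*(1 + b) - 5)² = (-5 + 4*b*(1 + b))²)
(E(-5, 3*S(0, 6)) - 11)*(-53) = ((-5 + 4*(3*((6 + 0)/(-4 + 6)))*(1 + 3*((6 + 0)/(-4 + 6))))² - 11)*(-53) = ((-5 + 4*(3*(6/2))*(1 + 3*(6/2)))² - 11)*(-53) = ((-5 + 4*(3*((½)*6))*(1 + 3*((½)*6)))² - 11)*(-53) = ((-5 + 4*(3*3)*(1 + 3*3))² - 11)*(-53) = ((-5 + 4*9*(1 + 9))² - 11)*(-53) = ((-5 + 4*9*10)² - 11)*(-53) = ((-5 + 360)² - 11)*(-53) = (355² - 11)*(-53) = (126025 - 11)*(-53) = 126014*(-53) = -6678742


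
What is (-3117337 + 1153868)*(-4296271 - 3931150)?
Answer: 16154286083449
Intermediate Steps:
(-3117337 + 1153868)*(-4296271 - 3931150) = -1963469*(-8227421) = 16154286083449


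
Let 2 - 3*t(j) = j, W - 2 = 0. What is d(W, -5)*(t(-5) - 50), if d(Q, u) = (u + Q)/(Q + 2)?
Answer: 143/4 ≈ 35.750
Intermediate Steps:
W = 2 (W = 2 + 0 = 2)
t(j) = ⅔ - j/3
d(Q, u) = (Q + u)/(2 + Q)
d(W, -5)*(t(-5) - 50) = ((2 - 5)/(2 + 2))*((⅔ - ⅓*(-5)) - 50) = (-3/4)*((⅔ + 5/3) - 50) = ((¼)*(-3))*(7/3 - 50) = -¾*(-143/3) = 143/4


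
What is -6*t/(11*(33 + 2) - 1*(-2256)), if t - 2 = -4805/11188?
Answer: -52713/14773754 ≈ -0.0035680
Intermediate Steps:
t = 17571/11188 (t = 2 - 4805/11188 = 17571/11188 ≈ 1.5705)
-6*t/(11*(33 + 2) - 1*(-2256)) = -52713/(5594*(11*(33 + 2) - 1*(-2256))) = -52713/(5594*(11*35 + 2256)) = -52713/(5594*(385 + 2256)) = -52713/(5594*2641) = -6*17571/29547508 = -52713/14773754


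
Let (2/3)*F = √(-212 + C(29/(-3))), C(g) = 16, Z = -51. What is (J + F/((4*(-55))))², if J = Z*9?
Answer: 10196959959/48400 + 9639*I/110 ≈ 2.1068e+5 + 87.627*I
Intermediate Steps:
F = 21*I (F = 3*√(-212 + 16)/2 = 3*√(-196)/2 = 3*(14*I)/2 = 21*I ≈ 21.0*I)
J = -459 (J = -51*9 = -459)
(J + F/((4*(-55))))² = (-459 + (21*I)/((4*(-55))))² = (-459 + (21*I)/(-220))² = (-459 + (21*I)*(-1/220))² = (-459 - 21*I/220)²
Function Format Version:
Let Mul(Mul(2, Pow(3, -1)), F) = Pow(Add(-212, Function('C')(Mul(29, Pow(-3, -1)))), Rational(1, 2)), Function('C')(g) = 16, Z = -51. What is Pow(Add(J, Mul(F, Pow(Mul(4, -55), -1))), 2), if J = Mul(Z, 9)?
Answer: Add(Rational(10196959959, 48400), Mul(Rational(9639, 110), I)) ≈ Add(2.1068e+5, Mul(87.627, I))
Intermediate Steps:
F = Mul(21, I) (F = Mul(Rational(3, 2), Pow(Add(-212, 16), Rational(1, 2))) = Mul(Rational(3, 2), Pow(-196, Rational(1, 2))) = Mul(Rational(3, 2), Mul(14, I)) = Mul(21, I) ≈ Mul(21.000, I))
J = -459 (J = Mul(-51, 9) = -459)
Pow(Add(J, Mul(F, Pow(Mul(4, -55), -1))), 2) = Pow(Add(-459, Mul(Mul(21, I), Pow(Mul(4, -55), -1))), 2) = Pow(Add(-459, Mul(Mul(21, I), Pow(-220, -1))), 2) = Pow(Add(-459, Mul(Mul(21, I), Rational(-1, 220))), 2) = Pow(Add(-459, Mul(Rational(-21, 220), I)), 2)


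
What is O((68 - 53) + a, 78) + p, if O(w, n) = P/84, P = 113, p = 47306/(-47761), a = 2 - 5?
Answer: 203327/573132 ≈ 0.35476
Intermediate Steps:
a = -3
p = -6758/6823 (p = 47306*(-1/47761) = -6758/6823 ≈ -0.99047)
O(w, n) = 113/84
O((68 - 53) + a, 78) + p = 113/84 - 6758/6823 = 203327/573132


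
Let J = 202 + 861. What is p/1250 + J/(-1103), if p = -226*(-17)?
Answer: 1454488/689375 ≈ 2.1099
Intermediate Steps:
J = 1063
p = 3842
p/1250 + J/(-1103) = 3842/1250 + 1063/(-1103) = 3842*(1/1250) + 1063*(-1/1103) = 1921/625 - 1063/1103 = 1454488/689375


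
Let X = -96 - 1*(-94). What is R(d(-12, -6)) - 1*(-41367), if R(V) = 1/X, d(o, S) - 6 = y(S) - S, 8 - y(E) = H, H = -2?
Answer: 82733/2 ≈ 41367.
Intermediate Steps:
y(E) = 10 (y(E) = 8 - 1*(-2) = 8 + 2 = 10)
X = -2 (X = -96 + 94 = -2)
d(o, S) = 16 - S (d(o, S) = 6 + (10 - S) = 16 - S)
R(V) = -1/2 (R(V) = 1/(-2) = -1/2)
R(d(-12, -6)) - 1*(-41367) = -1/2 - 1*(-41367) = -1/2 + 41367 = 82733/2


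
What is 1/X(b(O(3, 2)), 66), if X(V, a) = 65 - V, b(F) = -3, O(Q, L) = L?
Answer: 1/68 ≈ 0.014706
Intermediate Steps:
1/X(b(O(3, 2)), 66) = 1/(65 - 1*(-3)) = 1/(65 + 3) = 1/68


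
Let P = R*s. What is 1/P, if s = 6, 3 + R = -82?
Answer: -1/510 ≈ -0.0019608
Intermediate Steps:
R = -85 (R = -3 - 82 = -85)
P = -510 (P = -85*6 = -510)
1/P = 1/(-510) = -1/510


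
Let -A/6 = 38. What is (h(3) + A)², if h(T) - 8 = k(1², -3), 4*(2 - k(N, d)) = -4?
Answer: 47089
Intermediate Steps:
k(N, d) = 3 (k(N, d) = 2 - ¼*(-4) = 2 + 1 = 3)
h(T) = 11 (h(T) = 8 + 3 = 11)
A = -228 (A = -6*38 = -228)
(h(3) + A)² = (11 - 228)² = (-217)² = 47089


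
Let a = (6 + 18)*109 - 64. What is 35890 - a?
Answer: 33338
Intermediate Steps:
a = 2552 (a = 24*109 - 64 = 2616 - 64 = 2552)
35890 - a = 35890 - 1*2552 = 35890 - 2552 = 33338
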